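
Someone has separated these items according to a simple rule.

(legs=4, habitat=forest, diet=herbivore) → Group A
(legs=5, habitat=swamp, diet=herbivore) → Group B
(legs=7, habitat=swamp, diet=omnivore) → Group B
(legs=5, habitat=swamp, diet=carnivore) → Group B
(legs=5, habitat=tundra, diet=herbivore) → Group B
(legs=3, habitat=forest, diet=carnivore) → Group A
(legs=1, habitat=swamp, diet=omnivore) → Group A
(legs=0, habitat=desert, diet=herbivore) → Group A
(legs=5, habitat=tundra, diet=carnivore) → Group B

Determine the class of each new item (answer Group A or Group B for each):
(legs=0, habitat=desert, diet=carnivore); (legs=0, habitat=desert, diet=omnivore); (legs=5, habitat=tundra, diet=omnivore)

Group A, Group A, Group B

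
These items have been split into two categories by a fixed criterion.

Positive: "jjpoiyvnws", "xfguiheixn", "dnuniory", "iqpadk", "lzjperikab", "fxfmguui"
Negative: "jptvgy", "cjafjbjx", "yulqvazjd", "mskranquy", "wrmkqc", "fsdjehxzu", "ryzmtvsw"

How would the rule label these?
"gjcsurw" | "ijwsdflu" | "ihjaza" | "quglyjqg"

The simplest hypothesis consistent with all the labels is: contains 'i'.
"gjcsurw": no 'i', fails the rule → Negative.
"ijwsdflu": has 'i', satisfies this → Positive.
"ihjaza": has 'i', satisfies this → Positive.
"quglyjqg": no 'i', fails the rule → Negative.

Negative, Positive, Positive, Negative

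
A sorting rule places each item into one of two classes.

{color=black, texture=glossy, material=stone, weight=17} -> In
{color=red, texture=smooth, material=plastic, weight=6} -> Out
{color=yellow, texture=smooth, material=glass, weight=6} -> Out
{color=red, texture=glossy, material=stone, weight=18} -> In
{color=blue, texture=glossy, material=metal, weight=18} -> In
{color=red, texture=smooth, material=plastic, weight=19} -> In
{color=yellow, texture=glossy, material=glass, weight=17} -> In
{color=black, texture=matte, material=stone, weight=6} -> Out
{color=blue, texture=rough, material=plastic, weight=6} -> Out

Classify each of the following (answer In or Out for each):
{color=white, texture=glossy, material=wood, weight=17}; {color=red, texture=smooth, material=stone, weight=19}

In, In

A rule that fits every label: weight ≥ 17 — true of each 'In' example, false of each 'Out' one.
{color=white, texture=glossy, material=wood, weight=17}: weight = 17 — meets the rule, so In.
{color=red, texture=smooth, material=stone, weight=19}: weight = 19 — meets the rule, so In.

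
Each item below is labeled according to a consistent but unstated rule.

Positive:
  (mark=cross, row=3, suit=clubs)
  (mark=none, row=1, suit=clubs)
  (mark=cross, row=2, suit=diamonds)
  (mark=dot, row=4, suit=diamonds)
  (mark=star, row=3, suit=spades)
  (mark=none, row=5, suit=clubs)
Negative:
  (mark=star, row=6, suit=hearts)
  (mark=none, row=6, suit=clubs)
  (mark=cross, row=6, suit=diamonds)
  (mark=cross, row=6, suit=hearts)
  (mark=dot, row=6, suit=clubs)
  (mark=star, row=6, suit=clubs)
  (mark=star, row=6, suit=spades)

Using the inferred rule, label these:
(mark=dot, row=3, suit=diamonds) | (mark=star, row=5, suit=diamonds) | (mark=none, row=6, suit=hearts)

Positive, Positive, Negative

'Positive' ⟺ row ≤ 5.
(mark=dot, row=3, suit=diamonds): row = 3, meets the rule → Positive.
(mark=star, row=5, suit=diamonds): row = 5, meets the rule → Positive.
(mark=none, row=6, suit=hearts): row = 6, does not satisfy this → Negative.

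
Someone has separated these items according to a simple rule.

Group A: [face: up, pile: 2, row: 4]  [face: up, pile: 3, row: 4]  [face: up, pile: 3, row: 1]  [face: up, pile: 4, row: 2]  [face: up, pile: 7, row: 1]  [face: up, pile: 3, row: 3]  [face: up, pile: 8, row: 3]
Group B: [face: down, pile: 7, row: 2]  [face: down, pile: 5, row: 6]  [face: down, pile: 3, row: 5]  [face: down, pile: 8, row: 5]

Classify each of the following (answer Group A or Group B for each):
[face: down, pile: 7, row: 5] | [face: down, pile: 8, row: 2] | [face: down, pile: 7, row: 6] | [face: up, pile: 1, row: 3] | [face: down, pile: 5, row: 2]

Comparing the two groups points to one rule — face is up.
[face: down, pile: 7, row: 5]: face is down — does not satisfy this, so Group B. [face: down, pile: 8, row: 2]: face is down — does not satisfy this, so Group B. [face: down, pile: 7, row: 6]: face is down — does not satisfy this, so Group B. [face: up, pile: 1, row: 3]: face is up — checks out, so Group A. [face: down, pile: 5, row: 2]: face is down — does not satisfy this, so Group B.

Group B, Group B, Group B, Group A, Group B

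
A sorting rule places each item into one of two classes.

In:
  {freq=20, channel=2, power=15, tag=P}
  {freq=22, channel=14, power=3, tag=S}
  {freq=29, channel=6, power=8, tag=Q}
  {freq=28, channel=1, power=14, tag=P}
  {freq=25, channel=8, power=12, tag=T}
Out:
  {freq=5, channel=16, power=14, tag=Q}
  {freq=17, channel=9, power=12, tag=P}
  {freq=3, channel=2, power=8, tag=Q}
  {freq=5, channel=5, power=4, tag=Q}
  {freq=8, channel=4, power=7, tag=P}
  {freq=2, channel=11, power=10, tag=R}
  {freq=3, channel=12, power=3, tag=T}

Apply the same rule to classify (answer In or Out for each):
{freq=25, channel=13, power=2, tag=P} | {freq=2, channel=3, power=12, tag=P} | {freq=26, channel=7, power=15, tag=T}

In, Out, In

The pattern is that an item is 'In' exactly when: freq ≥ 20.
{freq=25, channel=13, power=2, tag=P}: freq = 25, checks out → In. {freq=2, channel=3, power=12, tag=P}: freq = 2, lacks this property → Out. {freq=26, channel=7, power=15, tag=T}: freq = 26, checks out → In.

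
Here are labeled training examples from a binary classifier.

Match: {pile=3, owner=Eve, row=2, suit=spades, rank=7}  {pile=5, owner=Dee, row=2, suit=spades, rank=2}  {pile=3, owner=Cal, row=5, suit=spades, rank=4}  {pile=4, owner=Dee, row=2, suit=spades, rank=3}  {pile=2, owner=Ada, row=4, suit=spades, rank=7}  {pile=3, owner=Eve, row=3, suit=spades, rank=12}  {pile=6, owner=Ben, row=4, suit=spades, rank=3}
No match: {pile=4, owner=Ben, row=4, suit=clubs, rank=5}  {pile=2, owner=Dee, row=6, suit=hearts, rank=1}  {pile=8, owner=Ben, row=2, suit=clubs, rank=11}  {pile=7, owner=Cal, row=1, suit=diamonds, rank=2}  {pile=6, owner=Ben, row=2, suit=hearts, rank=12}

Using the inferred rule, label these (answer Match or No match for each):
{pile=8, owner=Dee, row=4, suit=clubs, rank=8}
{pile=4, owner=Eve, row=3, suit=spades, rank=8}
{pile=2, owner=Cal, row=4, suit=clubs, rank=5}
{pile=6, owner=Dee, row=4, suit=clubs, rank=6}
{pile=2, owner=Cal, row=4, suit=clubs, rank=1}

No match, Match, No match, No match, No match

The rule appears to be: suit is spades.
{pile=8, owner=Dee, row=4, suit=clubs, rank=8}: No match (suit is clubs).
{pile=4, owner=Eve, row=3, suit=spades, rank=8}: Match (suit is spades).
{pile=2, owner=Cal, row=4, suit=clubs, rank=5}: No match (suit is clubs).
{pile=6, owner=Dee, row=4, suit=clubs, rank=6}: No match (suit is clubs).
{pile=2, owner=Cal, row=4, suit=clubs, rank=1}: No match (suit is clubs).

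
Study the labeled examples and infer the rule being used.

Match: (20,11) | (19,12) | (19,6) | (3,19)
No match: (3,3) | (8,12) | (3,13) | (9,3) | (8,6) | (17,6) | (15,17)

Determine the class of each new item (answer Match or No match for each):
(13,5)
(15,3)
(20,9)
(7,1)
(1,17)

No match, No match, Match, No match, No match

The distinguishing property — max ≥ 19 — holds for all the 'Match' cases and none of the 'No match' cases.
(13,5): No match (max 13). (15,3): No match (max 15). (20,9): Match (max 20). (7,1): No match (max 7). (1,17): No match (max 17).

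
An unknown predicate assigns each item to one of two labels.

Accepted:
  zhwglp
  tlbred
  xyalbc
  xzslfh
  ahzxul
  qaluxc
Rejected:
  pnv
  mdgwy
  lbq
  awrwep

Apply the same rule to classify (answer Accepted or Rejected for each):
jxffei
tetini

The pattern is that an item is 'Accepted' exactly when: even length AND contains 'l'.

Rejected, Rejected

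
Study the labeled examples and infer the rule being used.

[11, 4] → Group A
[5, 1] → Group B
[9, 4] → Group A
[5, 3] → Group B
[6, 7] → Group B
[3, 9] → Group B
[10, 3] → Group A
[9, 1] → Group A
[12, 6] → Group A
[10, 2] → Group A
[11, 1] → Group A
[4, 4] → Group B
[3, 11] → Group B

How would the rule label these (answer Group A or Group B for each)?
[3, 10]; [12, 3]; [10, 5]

Rule: first ≥ 7. This holds for each 'Group A' example and fails for each 'Group B' one.
[3, 10] — first 3, hence Group B.
[12, 3] — first 12, hence Group A.
[10, 5] — first 10, hence Group A.

Group B, Group A, Group A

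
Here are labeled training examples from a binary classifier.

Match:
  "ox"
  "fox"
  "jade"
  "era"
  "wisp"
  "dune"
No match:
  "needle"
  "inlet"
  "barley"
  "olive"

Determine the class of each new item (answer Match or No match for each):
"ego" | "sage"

'Match' ⟺ length ≤ 4.
"ego": length 3 — has this property, so Match. "sage": length 4 — has this property, so Match.

Match, Match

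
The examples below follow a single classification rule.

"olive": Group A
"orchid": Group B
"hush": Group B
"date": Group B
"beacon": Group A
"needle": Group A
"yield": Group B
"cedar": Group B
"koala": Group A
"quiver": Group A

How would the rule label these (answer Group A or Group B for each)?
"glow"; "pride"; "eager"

The distinguishing property — has ≥ 3 vowels — holds for all the 'Group A' cases and none of the 'Group B' cases.

Group B, Group B, Group A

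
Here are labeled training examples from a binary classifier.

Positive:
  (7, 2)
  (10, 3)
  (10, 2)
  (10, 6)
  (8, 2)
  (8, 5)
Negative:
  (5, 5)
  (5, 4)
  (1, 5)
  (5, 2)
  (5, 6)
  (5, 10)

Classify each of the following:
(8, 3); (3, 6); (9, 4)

One predicate separates the groups cleanly: first ≥ 6.

Positive, Negative, Positive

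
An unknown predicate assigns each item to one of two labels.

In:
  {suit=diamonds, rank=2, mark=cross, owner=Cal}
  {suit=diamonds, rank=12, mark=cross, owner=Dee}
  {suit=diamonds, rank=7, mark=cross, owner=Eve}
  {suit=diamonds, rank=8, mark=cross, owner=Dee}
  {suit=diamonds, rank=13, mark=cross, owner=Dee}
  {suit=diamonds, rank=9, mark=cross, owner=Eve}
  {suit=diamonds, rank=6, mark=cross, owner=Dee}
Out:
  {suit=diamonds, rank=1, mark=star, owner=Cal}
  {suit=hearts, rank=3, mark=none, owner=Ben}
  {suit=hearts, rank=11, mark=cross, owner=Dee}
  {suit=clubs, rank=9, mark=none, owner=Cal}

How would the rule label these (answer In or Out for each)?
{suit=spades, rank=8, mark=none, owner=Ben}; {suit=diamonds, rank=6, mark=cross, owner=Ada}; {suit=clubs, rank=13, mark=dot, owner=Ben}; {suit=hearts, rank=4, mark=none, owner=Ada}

The simplest hypothesis consistent with all the labels is: mark is cross AND suit is diamonds.
{suit=spades, rank=8, mark=none, owner=Ben}: Out (mark is none, suit is spades). {suit=diamonds, rank=6, mark=cross, owner=Ada}: In (mark is cross, suit is diamonds). {suit=clubs, rank=13, mark=dot, owner=Ben}: Out (mark is dot, suit is clubs). {suit=hearts, rank=4, mark=none, owner=Ada}: Out (mark is none, suit is hearts).

Out, In, Out, Out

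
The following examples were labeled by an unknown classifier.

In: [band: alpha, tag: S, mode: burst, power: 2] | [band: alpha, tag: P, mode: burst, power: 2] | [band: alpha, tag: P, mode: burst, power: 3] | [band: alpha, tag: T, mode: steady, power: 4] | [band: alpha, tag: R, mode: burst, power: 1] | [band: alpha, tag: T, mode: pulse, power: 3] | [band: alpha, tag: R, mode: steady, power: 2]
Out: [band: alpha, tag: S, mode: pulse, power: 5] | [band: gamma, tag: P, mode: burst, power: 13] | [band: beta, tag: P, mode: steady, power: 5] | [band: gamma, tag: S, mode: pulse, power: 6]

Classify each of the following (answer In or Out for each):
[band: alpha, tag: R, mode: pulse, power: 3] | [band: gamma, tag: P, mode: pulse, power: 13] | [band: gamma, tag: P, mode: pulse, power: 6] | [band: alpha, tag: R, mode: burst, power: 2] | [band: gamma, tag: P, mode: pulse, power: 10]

One predicate separates the groups cleanly: power ≤ 4.
[band: alpha, tag: R, mode: pulse, power: 3]: In (power = 3).
[band: gamma, tag: P, mode: pulse, power: 13]: Out (power = 13).
[band: gamma, tag: P, mode: pulse, power: 6]: Out (power = 6).
[band: alpha, tag: R, mode: burst, power: 2]: In (power = 2).
[band: gamma, tag: P, mode: pulse, power: 10]: Out (power = 10).

In, Out, Out, In, Out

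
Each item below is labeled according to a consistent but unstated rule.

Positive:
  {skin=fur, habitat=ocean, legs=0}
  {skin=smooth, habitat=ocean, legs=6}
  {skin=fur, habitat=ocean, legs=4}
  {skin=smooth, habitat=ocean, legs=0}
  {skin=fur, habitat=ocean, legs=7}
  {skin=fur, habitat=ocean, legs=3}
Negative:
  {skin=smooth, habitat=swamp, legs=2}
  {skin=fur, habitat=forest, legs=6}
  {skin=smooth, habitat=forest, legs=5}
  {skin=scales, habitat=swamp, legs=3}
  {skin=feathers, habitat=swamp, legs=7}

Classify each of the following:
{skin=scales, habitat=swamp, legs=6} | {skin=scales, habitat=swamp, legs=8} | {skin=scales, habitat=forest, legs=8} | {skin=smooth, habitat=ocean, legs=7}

Negative, Negative, Negative, Positive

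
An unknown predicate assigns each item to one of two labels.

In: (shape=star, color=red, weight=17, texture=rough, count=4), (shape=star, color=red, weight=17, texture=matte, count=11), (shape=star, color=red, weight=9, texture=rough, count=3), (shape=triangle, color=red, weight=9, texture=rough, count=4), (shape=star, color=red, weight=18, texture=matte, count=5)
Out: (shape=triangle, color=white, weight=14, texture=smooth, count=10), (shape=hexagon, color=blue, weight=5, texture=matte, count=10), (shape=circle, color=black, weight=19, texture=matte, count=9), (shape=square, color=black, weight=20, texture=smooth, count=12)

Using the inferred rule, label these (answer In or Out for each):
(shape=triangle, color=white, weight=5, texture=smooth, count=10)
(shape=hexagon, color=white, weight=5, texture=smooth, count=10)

Rule: color is red. This holds for each 'In' example and fails for each 'Out' one.
Out: (shape=triangle, color=white, weight=5, texture=smooth, count=10), since color is white.
Out: (shape=hexagon, color=white, weight=5, texture=smooth, count=10), since color is white.

Out, Out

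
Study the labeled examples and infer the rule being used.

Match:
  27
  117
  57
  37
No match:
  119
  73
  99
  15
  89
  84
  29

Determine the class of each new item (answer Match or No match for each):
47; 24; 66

All 'Match' examples share one property — ends in digit 7 — and every 'No match' example lacks it.
47: Match (last digit 7).
24: No match (last digit 4).
66: No match (last digit 6).

Match, No match, No match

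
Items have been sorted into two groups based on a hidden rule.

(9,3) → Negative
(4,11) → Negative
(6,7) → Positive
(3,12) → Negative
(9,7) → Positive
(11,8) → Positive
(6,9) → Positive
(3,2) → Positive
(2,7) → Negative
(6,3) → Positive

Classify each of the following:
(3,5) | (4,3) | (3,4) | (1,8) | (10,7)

Positive, Positive, Positive, Negative, Positive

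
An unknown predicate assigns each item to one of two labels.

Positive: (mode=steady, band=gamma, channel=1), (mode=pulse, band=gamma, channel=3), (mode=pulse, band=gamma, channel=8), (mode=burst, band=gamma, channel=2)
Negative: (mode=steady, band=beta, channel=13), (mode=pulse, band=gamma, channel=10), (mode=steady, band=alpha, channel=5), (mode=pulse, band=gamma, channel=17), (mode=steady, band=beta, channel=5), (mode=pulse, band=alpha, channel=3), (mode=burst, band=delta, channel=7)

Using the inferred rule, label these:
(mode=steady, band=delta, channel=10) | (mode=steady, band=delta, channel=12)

Negative, Negative

All 'Positive' examples share one property — band is gamma AND channel ≤ 8 — and every 'Negative' example lacks it.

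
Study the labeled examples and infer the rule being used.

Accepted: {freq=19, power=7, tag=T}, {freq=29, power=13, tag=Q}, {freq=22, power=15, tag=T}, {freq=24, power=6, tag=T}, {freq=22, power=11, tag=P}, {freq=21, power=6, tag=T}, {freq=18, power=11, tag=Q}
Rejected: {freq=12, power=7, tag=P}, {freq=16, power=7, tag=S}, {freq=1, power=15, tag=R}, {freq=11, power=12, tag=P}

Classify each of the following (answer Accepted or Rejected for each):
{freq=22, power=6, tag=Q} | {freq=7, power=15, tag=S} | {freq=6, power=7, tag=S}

Accepted, Rejected, Rejected

Every 'Accepted' example satisfies: freq ≥ 18. None of the 'Rejected' examples do.
{freq=22, power=6, tag=Q}: Accepted (freq = 22).
{freq=7, power=15, tag=S}: Rejected (freq = 7).
{freq=6, power=7, tag=S}: Rejected (freq = 6).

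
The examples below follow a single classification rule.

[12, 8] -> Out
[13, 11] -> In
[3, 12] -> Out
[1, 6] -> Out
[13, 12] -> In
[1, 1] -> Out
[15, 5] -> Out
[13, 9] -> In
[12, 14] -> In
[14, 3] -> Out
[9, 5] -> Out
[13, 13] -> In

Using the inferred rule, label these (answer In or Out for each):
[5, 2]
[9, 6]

The simplest hypothesis consistent with all the labels is: sum ≥ 22.
[5, 2] → 5+2 = 7 → Out.
[9, 6] → 9+6 = 15 → Out.

Out, Out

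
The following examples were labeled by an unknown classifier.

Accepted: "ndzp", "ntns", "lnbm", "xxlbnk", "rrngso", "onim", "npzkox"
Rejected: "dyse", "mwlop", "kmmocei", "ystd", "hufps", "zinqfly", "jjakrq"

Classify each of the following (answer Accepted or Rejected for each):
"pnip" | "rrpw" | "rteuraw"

Accepted, Rejected, Rejected

'Accepted' ⟺ even length AND contains 'n'.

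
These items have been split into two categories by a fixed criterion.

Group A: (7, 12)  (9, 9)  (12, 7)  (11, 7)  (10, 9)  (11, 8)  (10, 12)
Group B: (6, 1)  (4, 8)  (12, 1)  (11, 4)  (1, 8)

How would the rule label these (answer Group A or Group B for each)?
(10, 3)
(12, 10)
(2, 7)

A rule that fits every label: sum ≥ 18 — true of each 'Group A' example, false of each 'Group B' one.
(10, 3): Group B (10+3 = 13). (12, 10): Group A (12+10 = 22). (2, 7): Group B (2+7 = 9).

Group B, Group A, Group B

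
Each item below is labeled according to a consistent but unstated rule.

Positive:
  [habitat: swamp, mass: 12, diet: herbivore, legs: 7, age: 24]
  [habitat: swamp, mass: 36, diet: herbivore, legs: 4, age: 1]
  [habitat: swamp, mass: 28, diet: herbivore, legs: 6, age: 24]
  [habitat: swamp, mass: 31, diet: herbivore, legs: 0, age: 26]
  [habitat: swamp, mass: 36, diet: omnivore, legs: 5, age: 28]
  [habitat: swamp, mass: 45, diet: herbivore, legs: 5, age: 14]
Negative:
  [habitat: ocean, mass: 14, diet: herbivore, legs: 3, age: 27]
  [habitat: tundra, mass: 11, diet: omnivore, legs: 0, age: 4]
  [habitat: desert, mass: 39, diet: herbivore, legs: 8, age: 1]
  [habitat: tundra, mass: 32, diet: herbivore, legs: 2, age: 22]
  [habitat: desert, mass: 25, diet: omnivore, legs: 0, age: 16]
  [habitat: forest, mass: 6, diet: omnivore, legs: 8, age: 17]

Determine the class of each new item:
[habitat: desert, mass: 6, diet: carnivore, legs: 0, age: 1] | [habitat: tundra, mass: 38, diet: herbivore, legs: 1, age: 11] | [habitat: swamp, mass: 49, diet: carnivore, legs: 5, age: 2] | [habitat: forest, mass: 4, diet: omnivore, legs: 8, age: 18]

Negative, Negative, Positive, Negative

Every 'Positive' example satisfies: habitat is swamp. None of the 'Negative' examples do.
[habitat: desert, mass: 6, diet: carnivore, legs: 0, age: 1]: Negative (habitat is desert). [habitat: tundra, mass: 38, diet: herbivore, legs: 1, age: 11]: Negative (habitat is tundra). [habitat: swamp, mass: 49, diet: carnivore, legs: 5, age: 2]: Positive (habitat is swamp). [habitat: forest, mass: 4, diet: omnivore, legs: 8, age: 18]: Negative (habitat is forest).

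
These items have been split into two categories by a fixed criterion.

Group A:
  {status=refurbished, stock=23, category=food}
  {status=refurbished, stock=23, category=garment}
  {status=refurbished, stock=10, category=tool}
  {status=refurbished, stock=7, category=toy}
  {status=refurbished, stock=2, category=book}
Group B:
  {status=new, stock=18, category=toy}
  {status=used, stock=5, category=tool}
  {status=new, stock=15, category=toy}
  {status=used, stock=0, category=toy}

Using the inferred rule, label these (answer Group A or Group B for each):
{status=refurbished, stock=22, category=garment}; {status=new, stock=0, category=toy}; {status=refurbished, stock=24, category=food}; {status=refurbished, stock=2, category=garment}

Group A, Group B, Group A, Group A

Checking candidate rules against both groups, what survives is: status is refurbished.
{status=refurbished, stock=22, category=garment}: status is refurbished, has this property → Group A. {status=new, stock=0, category=toy}: status is new, does not satisfy this → Group B. {status=refurbished, stock=24, category=food}: status is refurbished, has this property → Group A. {status=refurbished, stock=2, category=garment}: status is refurbished, has this property → Group A.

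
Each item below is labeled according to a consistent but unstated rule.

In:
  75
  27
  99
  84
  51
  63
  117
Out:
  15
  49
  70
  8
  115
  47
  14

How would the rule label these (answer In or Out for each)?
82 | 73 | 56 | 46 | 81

The distinguishing property — multiple of 3 AND at least 27 — holds for all the 'In' cases and none of the 'Out' cases.
82: Out (82 = 3·27 + 1, 82 ≥ 27).
73: Out (73 = 3·24 + 1, 73 ≥ 27).
56: Out (56 = 3·18 + 2, 56 ≥ 27).
46: Out (46 = 3·15 + 1, 46 ≥ 27).
81: In (81 = 3·27, 81 ≥ 27).

Out, Out, Out, Out, In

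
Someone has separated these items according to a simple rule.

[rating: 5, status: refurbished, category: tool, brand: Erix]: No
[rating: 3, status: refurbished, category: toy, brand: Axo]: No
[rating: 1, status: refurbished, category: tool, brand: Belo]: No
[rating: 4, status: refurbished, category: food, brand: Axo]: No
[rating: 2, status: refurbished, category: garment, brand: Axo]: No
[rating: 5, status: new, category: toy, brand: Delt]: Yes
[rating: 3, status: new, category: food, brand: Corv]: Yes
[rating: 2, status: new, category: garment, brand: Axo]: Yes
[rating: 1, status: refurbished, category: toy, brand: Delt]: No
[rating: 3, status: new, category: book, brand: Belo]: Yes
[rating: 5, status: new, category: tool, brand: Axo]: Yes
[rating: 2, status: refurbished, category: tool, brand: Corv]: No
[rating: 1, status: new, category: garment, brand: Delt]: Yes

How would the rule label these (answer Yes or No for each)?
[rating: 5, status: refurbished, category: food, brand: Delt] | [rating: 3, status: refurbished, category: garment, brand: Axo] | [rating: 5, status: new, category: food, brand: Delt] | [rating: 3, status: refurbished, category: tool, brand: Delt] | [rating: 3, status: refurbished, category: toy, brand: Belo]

All 'Yes' examples share one property — status is new — and every 'No' example lacks it.
No: [rating: 5, status: refurbished, category: food, brand: Delt], since status is refurbished.
No: [rating: 3, status: refurbished, category: garment, brand: Axo], since status is refurbished.
Yes: [rating: 5, status: new, category: food, brand: Delt], since status is new.
No: [rating: 3, status: refurbished, category: tool, brand: Delt], since status is refurbished.
No: [rating: 3, status: refurbished, category: toy, brand: Belo], since status is refurbished.

No, No, Yes, No, No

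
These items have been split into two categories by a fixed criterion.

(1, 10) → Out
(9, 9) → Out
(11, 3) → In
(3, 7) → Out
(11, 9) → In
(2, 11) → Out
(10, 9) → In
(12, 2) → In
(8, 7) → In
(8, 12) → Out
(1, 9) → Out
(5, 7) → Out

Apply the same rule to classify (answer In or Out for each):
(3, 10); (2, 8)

Out, Out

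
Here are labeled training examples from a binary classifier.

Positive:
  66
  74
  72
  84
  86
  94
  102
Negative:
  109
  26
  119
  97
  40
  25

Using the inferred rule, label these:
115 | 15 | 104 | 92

Rule: even AND at least 66. This holds for each 'Positive' example and fails for each 'Negative' one.

Negative, Negative, Positive, Positive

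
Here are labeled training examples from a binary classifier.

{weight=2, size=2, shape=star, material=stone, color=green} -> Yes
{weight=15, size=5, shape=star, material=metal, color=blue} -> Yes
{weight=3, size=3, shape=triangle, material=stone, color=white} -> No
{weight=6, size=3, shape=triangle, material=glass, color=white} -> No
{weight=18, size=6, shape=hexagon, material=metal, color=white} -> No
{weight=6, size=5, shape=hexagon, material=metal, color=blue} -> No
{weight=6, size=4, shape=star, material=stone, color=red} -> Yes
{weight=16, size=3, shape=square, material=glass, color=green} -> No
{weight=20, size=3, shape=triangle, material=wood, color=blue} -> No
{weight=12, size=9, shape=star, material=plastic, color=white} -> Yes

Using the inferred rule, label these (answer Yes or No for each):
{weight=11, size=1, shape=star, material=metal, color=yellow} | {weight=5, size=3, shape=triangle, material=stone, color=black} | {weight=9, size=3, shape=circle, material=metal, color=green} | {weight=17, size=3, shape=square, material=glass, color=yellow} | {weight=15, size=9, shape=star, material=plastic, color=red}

Every 'Yes' example satisfies: shape is star. None of the 'No' examples do.
{weight=11, size=1, shape=star, material=metal, color=yellow} → shape is star → Yes.
{weight=5, size=3, shape=triangle, material=stone, color=black} → shape is triangle → No.
{weight=9, size=3, shape=circle, material=metal, color=green} → shape is circle → No.
{weight=17, size=3, shape=square, material=glass, color=yellow} → shape is square → No.
{weight=15, size=9, shape=star, material=plastic, color=red} → shape is star → Yes.

Yes, No, No, No, Yes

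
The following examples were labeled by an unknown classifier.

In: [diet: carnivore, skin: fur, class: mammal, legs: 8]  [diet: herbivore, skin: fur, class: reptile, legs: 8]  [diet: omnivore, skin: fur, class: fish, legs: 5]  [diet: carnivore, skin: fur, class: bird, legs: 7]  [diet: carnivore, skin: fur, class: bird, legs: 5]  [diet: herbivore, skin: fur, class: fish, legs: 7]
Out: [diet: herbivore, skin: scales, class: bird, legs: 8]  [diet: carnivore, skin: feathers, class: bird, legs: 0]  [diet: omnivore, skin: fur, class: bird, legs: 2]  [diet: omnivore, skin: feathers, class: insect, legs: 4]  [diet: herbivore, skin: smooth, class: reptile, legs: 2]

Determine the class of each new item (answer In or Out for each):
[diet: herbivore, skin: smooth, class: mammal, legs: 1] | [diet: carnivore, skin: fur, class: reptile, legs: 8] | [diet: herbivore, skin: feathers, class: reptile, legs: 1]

Rule: skin is fur AND legs ≥ 4. This holds for each 'In' example and fails for each 'Out' one.
[diet: herbivore, skin: smooth, class: mammal, legs: 1] — skin is smooth, legs = 1, hence Out. [diet: carnivore, skin: fur, class: reptile, legs: 8] — skin is fur, legs = 8, hence In. [diet: herbivore, skin: feathers, class: reptile, legs: 1] — skin is feathers, legs = 1, hence Out.

Out, In, Out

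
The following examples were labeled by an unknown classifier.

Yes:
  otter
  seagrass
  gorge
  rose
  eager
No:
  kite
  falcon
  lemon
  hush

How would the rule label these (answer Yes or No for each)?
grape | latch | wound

'Yes' ⟺ contains 'r'.
Yes: grape, since has 'r'.
No: latch, since no 'r'.
No: wound, since no 'r'.

Yes, No, No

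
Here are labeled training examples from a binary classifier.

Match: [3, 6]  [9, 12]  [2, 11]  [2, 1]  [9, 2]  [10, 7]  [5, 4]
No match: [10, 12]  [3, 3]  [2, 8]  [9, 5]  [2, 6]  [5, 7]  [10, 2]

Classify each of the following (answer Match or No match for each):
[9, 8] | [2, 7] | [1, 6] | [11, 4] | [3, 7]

Match, Match, Match, Match, No match

Rule: sum is odd. This holds for each 'Match' example and fails for each 'No match' one.
Match: [9, 8], since 9+8 = 17. Match: [2, 7], since 2+7 = 9. Match: [1, 6], since 1+6 = 7. Match: [11, 4], since 11+4 = 15. No match: [3, 7], since 3+7 = 10.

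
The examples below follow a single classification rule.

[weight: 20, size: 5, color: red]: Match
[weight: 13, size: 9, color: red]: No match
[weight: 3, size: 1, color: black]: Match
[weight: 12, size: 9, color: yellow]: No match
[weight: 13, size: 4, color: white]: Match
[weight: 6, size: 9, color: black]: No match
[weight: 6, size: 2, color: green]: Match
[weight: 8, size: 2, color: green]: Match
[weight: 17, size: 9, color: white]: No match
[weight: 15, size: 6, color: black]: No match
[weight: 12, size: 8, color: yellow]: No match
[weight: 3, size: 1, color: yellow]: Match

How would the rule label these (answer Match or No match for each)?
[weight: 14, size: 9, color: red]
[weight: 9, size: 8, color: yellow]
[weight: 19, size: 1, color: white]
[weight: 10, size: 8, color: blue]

Rule: size ≤ 5. This holds for each 'Match' example and fails for each 'No match' one.
[weight: 14, size: 9, color: red] → size = 9 → No match. [weight: 9, size: 8, color: yellow] → size = 8 → No match. [weight: 19, size: 1, color: white] → size = 1 → Match. [weight: 10, size: 8, color: blue] → size = 8 → No match.

No match, No match, Match, No match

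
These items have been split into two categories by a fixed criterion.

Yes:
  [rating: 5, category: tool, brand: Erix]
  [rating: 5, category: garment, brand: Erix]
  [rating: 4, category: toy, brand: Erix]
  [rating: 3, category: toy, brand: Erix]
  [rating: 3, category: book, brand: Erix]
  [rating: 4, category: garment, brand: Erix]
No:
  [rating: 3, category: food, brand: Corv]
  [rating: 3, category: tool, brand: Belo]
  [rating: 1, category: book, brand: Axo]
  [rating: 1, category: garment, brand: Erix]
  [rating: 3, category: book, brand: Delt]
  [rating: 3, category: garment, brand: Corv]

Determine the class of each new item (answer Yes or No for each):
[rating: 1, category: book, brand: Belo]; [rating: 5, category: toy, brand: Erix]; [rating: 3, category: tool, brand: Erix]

No, Yes, Yes

All 'Yes' examples share one property — brand is Erix AND rating ≥ 3 — and every 'No' example lacks it.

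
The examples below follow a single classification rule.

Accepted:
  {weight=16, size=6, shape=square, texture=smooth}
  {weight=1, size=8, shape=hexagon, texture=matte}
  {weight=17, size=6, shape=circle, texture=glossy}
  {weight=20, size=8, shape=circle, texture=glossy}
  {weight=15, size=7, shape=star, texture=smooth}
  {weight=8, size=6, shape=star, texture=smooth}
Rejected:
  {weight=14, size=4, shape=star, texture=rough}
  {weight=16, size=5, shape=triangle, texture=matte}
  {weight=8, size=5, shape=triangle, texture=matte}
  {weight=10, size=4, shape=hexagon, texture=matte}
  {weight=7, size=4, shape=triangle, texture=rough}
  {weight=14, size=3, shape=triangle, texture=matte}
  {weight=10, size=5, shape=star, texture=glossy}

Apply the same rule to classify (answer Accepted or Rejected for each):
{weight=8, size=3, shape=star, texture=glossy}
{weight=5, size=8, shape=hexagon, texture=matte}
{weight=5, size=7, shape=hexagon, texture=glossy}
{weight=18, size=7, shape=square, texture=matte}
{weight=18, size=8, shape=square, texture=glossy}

A rule that fits every label: size ≥ 6 — true of each 'Accepted' example, false of each 'Rejected' one.
{weight=8, size=3, shape=star, texture=glossy} → size = 3 → Rejected.
{weight=5, size=8, shape=hexagon, texture=matte} → size = 8 → Accepted.
{weight=5, size=7, shape=hexagon, texture=glossy} → size = 7 → Accepted.
{weight=18, size=7, shape=square, texture=matte} → size = 7 → Accepted.
{weight=18, size=8, shape=square, texture=glossy} → size = 8 → Accepted.

Rejected, Accepted, Accepted, Accepted, Accepted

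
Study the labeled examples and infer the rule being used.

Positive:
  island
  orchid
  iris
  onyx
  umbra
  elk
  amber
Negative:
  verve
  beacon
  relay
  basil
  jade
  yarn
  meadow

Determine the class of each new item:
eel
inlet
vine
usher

Positive, Positive, Negative, Positive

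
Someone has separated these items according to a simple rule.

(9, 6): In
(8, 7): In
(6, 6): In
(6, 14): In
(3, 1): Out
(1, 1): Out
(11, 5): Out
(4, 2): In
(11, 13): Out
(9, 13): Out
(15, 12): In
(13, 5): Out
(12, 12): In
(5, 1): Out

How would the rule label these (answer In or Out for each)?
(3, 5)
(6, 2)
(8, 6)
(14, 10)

The pattern is that an item is 'In' exactly when: product is even.
Out: (3, 5), since 3·5 = 15. In: (6, 2), since 6·2 = 12. In: (8, 6), since 8·6 = 48. In: (14, 10), since 14·10 = 140.

Out, In, In, In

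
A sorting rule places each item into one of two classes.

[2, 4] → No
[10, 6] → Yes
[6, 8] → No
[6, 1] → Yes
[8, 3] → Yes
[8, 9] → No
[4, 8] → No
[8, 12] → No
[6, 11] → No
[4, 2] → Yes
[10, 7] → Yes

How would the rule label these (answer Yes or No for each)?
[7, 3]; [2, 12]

Yes, No

'Yes' ⟺ first > second.
[7, 3] — 7 > 3, hence Yes. [2, 12] — 2 < 12, hence No.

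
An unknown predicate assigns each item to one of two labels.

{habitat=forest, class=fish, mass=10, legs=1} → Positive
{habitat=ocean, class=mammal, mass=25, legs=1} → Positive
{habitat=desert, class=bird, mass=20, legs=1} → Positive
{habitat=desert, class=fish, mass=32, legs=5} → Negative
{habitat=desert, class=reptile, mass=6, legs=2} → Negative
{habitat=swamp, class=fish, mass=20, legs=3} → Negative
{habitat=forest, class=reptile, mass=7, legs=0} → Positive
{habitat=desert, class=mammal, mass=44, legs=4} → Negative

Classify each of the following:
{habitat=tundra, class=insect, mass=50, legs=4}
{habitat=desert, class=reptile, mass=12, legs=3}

The simplest hypothesis consistent with all the labels is: legs ≤ 1.
{habitat=tundra, class=insect, mass=50, legs=4}: legs = 4, does not satisfy this → Negative.
{habitat=desert, class=reptile, mass=12, legs=3}: legs = 3, does not satisfy this → Negative.

Negative, Negative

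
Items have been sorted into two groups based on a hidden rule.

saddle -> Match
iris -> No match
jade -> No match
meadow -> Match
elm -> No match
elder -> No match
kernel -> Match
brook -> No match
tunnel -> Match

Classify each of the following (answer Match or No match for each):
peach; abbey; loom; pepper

No match, No match, No match, Match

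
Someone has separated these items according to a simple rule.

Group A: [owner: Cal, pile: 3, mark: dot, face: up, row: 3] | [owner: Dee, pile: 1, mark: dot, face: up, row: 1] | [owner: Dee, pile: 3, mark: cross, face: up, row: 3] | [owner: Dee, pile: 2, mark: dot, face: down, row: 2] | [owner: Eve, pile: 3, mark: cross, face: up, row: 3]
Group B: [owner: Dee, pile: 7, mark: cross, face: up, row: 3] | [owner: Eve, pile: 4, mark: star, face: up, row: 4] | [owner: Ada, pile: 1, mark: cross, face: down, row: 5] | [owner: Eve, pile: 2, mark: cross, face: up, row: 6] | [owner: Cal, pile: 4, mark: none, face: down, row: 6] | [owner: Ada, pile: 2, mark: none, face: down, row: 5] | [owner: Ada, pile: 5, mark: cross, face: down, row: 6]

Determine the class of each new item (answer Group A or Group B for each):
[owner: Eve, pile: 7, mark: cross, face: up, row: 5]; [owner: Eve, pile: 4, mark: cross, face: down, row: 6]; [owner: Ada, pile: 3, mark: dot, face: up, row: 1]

Group B, Group B, Group A

The classifier is using: row ≤ 3 AND pile ≤ 3.
[owner: Eve, pile: 7, mark: cross, face: up, row: 5]: Group B (row = 5, pile = 7).
[owner: Eve, pile: 4, mark: cross, face: down, row: 6]: Group B (row = 6, pile = 4).
[owner: Ada, pile: 3, mark: dot, face: up, row: 1]: Group A (row = 1, pile = 3).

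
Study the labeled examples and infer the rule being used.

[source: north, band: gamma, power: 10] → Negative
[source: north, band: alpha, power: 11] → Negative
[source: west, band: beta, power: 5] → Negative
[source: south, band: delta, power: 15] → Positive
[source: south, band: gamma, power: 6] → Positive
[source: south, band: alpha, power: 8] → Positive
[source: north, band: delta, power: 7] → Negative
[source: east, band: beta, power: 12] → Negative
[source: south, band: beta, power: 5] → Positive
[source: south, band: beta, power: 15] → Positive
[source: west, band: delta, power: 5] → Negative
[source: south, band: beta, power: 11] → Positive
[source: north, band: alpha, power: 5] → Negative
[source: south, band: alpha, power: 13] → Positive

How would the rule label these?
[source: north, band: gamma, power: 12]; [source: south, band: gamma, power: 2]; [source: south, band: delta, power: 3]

Negative, Positive, Positive

Rule: source is south. This holds for each 'Positive' example and fails for each 'Negative' one.
Negative: [source: north, band: gamma, power: 12], since source is north.
Positive: [source: south, band: gamma, power: 2], since source is south.
Positive: [source: south, band: delta, power: 3], since source is south.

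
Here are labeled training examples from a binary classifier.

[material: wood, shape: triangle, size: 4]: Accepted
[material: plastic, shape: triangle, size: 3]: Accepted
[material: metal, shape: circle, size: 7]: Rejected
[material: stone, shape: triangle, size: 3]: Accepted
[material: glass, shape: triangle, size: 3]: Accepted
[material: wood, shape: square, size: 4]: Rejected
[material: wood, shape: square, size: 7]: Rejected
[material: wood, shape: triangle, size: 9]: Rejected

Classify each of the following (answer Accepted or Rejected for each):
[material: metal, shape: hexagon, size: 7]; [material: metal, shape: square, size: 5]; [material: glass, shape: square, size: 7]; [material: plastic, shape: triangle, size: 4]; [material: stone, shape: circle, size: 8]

Rejected, Rejected, Rejected, Accepted, Rejected

Every 'Accepted' example satisfies: shape is triangle AND size ≤ 4. None of the 'Rejected' examples do.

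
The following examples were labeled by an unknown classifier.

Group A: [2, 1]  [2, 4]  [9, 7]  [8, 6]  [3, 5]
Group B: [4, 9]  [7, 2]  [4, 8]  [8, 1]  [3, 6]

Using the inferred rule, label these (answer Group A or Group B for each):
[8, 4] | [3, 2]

'Group A' ⟺ |first − second| ≤ 2.
[8, 4]: Group B (|8−4| = 4). [3, 2]: Group A (|3−2| = 1).

Group B, Group A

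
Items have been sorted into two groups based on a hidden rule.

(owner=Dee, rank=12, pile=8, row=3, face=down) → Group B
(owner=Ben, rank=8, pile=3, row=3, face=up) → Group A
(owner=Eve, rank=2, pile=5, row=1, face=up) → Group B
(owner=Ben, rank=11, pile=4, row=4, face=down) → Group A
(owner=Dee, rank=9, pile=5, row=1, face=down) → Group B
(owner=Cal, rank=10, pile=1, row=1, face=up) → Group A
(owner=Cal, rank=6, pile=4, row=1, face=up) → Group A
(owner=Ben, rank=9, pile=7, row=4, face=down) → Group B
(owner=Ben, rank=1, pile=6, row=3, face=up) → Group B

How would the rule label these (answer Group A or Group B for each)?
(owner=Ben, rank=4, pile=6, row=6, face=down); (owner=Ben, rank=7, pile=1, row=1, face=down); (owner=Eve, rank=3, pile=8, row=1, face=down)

Group B, Group A, Group B

The simplest hypothesis consistent with all the labels is: pile ≤ 4.
(owner=Ben, rank=4, pile=6, row=6, face=down): pile = 6, fails this test → Group B.
(owner=Ben, rank=7, pile=1, row=1, face=down): pile = 1, checks out → Group A.
(owner=Eve, rank=3, pile=8, row=1, face=down): pile = 8, fails this test → Group B.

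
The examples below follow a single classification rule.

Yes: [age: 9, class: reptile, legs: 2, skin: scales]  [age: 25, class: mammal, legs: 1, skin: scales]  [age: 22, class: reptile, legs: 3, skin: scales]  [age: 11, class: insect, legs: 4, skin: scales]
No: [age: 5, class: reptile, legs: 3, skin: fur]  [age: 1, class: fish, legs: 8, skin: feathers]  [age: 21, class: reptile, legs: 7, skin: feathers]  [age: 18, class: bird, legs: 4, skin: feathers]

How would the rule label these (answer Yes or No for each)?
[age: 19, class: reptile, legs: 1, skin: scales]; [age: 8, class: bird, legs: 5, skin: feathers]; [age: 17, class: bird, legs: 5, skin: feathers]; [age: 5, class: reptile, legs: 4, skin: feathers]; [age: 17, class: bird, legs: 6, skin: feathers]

Yes, No, No, No, No

All 'Yes' examples share one property — skin is scales — and every 'No' example lacks it.
[age: 19, class: reptile, legs: 1, skin: scales] — skin is scales, hence Yes. [age: 8, class: bird, legs: 5, skin: feathers] — skin is feathers, hence No. [age: 17, class: bird, legs: 5, skin: feathers] — skin is feathers, hence No. [age: 5, class: reptile, legs: 4, skin: feathers] — skin is feathers, hence No. [age: 17, class: bird, legs: 6, skin: feathers] — skin is feathers, hence No.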